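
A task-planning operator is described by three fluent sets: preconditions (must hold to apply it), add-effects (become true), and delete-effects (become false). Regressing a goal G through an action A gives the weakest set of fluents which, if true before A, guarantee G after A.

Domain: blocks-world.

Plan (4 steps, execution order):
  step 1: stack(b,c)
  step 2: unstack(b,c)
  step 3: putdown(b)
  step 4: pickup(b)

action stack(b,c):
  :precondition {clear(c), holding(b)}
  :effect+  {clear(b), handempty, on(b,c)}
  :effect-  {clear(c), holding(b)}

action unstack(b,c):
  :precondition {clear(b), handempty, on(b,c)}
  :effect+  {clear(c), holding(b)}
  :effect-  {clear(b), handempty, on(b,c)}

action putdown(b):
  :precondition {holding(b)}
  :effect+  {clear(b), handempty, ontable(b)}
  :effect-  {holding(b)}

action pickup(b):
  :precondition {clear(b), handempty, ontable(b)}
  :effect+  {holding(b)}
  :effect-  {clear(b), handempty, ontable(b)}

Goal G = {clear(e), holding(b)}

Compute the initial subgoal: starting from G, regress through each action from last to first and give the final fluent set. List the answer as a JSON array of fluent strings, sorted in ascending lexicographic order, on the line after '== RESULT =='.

Regress step by step:
  through step 4 (pickup(b)): drop {holding(b)}, keep {clear(e)}, require {clear(b), handempty, ontable(b)}
    → {clear(b), clear(e), handempty, ontable(b)}
  through step 3 (putdown(b)): drop {clear(b), handempty, ontable(b)}, keep {clear(e)}, require {holding(b)}
    → {clear(e), holding(b)}
  through step 2 (unstack(b,c)): drop {holding(b)}, keep {clear(e)}, require {clear(b), handempty, on(b,c)}
    → {clear(b), clear(e), handempty, on(b,c)}
  through step 1 (stack(b,c)): drop {clear(b), handempty, on(b,c)}, keep {clear(e)}, require {clear(c), holding(b)}
    → {clear(c), clear(e), holding(b)}

== RESULT ==
["clear(c)", "clear(e)", "holding(b)"]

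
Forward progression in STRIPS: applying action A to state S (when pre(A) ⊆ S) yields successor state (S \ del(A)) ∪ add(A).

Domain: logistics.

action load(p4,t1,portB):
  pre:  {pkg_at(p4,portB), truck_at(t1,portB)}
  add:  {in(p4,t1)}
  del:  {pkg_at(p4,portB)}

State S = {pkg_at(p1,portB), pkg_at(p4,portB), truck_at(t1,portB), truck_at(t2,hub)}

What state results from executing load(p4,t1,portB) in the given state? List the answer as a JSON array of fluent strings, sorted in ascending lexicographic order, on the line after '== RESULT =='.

Progress:
  pre ⊆ S: {pkg_at(p4,portB), truck_at(t1,portB)} ⊆ S  — applicable
  S \ del = {pkg_at(p1,portB), truck_at(t1,portB), truck_at(t2,hub)}
  ∪ add   = {in(p4,t1), pkg_at(p1,portB), truck_at(t1,portB), truck_at(t2,hub)}

== RESULT ==
["in(p4,t1)", "pkg_at(p1,portB)", "truck_at(t1,portB)", "truck_at(t2,hub)"]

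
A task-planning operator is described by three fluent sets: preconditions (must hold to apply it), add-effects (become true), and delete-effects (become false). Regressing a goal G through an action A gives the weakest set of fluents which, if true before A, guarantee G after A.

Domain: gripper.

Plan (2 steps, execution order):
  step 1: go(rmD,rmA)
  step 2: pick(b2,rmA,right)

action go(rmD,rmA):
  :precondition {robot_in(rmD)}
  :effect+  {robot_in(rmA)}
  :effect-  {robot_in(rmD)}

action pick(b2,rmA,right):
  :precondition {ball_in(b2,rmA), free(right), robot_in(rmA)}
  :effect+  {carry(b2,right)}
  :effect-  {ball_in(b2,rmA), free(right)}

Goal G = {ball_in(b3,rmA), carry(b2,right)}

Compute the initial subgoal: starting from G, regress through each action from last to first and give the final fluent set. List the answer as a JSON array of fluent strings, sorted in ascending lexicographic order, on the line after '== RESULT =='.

Regress step by step:
  through step 2 (pick(b2,rmA,right)): drop {carry(b2,right)}, keep {ball_in(b3,rmA)}, require {ball_in(b2,rmA), free(right), robot_in(rmA)}
    → {ball_in(b2,rmA), ball_in(b3,rmA), free(right), robot_in(rmA)}
  through step 1 (go(rmD,rmA)): drop {robot_in(rmA)}, keep {ball_in(b2,rmA), ball_in(b3,rmA), free(right)}, require {robot_in(rmD)}
    → {ball_in(b2,rmA), ball_in(b3,rmA), free(right), robot_in(rmD)}

== RESULT ==
["ball_in(b2,rmA)", "ball_in(b3,rmA)", "free(right)", "robot_in(rmD)"]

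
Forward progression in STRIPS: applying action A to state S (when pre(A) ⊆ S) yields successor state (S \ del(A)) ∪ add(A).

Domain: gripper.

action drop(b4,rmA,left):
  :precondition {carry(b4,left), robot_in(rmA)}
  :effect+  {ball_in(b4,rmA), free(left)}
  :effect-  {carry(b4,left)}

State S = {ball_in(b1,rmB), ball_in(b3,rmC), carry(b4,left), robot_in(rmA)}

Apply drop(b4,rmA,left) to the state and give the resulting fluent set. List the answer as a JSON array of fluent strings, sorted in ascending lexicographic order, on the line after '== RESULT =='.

Compute (S \ del) ∪ add:
  pre ⊆ S: {carry(b4,left), robot_in(rmA)} ⊆ S  — applicable
  S \ del = {ball_in(b1,rmB), ball_in(b3,rmC), robot_in(rmA)}
  ∪ add   = {ball_in(b1,rmB), ball_in(b3,rmC), ball_in(b4,rmA), free(left), robot_in(rmA)}

== RESULT ==
["ball_in(b1,rmB)", "ball_in(b3,rmC)", "ball_in(b4,rmA)", "free(left)", "robot_in(rmA)"]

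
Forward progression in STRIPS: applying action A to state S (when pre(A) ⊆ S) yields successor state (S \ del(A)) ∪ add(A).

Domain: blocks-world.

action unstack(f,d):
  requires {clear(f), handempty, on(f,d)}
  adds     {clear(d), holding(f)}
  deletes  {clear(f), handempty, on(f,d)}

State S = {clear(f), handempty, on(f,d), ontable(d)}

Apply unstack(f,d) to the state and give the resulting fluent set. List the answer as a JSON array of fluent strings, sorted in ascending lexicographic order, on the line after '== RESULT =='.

Progress:
  pre ⊆ S: {clear(f), handempty, on(f,d)} ⊆ S  — applicable
  S \ del = {ontable(d)}
  ∪ add   = {clear(d), holding(f), ontable(d)}

== RESULT ==
["clear(d)", "holding(f)", "ontable(d)"]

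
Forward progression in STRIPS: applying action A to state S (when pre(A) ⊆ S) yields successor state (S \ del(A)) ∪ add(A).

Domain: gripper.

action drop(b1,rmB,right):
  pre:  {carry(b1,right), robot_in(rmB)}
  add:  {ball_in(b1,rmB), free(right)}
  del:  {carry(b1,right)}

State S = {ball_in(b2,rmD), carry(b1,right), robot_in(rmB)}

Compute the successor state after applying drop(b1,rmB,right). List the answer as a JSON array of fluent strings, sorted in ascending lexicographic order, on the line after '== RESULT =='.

Compute (S \ del) ∪ add:
  pre ⊆ S: {carry(b1,right), robot_in(rmB)} ⊆ S  — applicable
  S \ del = {ball_in(b2,rmD), robot_in(rmB)}
  ∪ add   = {ball_in(b1,rmB), ball_in(b2,rmD), free(right), robot_in(rmB)}

== RESULT ==
["ball_in(b1,rmB)", "ball_in(b2,rmD)", "free(right)", "robot_in(rmB)"]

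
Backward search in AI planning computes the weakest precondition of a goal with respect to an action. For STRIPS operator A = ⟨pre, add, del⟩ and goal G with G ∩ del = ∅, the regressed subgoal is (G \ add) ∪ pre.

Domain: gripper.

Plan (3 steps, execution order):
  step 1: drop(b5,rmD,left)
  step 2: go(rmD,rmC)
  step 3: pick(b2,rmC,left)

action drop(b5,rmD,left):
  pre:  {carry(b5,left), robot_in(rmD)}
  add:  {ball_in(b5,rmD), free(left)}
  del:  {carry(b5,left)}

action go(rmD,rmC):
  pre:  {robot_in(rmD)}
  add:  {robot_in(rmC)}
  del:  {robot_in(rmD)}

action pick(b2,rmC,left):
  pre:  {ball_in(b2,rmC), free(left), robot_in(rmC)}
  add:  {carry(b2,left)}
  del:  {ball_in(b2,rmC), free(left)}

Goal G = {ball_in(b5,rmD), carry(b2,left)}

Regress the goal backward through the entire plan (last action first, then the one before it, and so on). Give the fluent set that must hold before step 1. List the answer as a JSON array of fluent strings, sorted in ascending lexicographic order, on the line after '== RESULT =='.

Regress step by step:
  through step 3 (pick(b2,rmC,left)): drop {carry(b2,left)}, keep {ball_in(b5,rmD)}, require {ball_in(b2,rmC), free(left), robot_in(rmC)}
    → {ball_in(b2,rmC), ball_in(b5,rmD), free(left), robot_in(rmC)}
  through step 2 (go(rmD,rmC)): drop {robot_in(rmC)}, keep {ball_in(b2,rmC), ball_in(b5,rmD), free(left)}, require {robot_in(rmD)}
    → {ball_in(b2,rmC), ball_in(b5,rmD), free(left), robot_in(rmD)}
  through step 1 (drop(b5,rmD,left)): drop {ball_in(b5,rmD), free(left)}, keep {ball_in(b2,rmC), robot_in(rmD)}, require {carry(b5,left), robot_in(rmD)}
    → {ball_in(b2,rmC), carry(b5,left), robot_in(rmD)}

== RESULT ==
["ball_in(b2,rmC)", "carry(b5,left)", "robot_in(rmD)"]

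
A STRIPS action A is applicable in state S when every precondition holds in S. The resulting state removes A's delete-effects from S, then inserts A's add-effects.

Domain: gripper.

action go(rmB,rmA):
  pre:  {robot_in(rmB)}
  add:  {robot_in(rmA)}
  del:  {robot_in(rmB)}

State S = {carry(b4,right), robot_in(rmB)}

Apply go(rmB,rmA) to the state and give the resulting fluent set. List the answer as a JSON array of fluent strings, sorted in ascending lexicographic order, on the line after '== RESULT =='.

Compute (S \ del) ∪ add:
  pre ⊆ S: {robot_in(rmB)} ⊆ S  — applicable
  S \ del = {carry(b4,right)}
  ∪ add   = {carry(b4,right), robot_in(rmA)}

== RESULT ==
["carry(b4,right)", "robot_in(rmA)"]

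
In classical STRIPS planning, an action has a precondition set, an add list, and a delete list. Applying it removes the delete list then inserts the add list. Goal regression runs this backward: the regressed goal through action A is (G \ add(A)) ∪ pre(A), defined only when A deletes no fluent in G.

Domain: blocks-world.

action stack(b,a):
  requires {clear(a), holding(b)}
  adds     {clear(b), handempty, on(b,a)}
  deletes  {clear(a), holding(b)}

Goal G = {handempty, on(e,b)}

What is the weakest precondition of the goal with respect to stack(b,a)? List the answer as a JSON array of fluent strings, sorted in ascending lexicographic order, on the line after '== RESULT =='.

Regress:
  G ∩ del = {}  (empty — regression defined)
  G \ add = {handempty, on(e,b)} \ {clear(b), handempty, on(b,a)} = {on(e,b)}
  ∪ pre   = {on(e,b)} ∪ {clear(a), holding(b)}
          = {clear(a), holding(b), on(e,b)}

== RESULT ==
["clear(a)", "holding(b)", "on(e,b)"]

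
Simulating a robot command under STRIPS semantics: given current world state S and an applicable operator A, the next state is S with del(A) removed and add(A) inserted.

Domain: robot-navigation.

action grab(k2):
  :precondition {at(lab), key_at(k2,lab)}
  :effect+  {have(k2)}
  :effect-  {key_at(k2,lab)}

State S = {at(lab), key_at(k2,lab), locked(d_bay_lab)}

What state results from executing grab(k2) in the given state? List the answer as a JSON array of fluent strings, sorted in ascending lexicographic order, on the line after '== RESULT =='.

Progress:
  pre ⊆ S: {at(lab), key_at(k2,lab)} ⊆ S  — applicable
  S \ del = {at(lab), locked(d_bay_lab)}
  ∪ add   = {at(lab), have(k2), locked(d_bay_lab)}

== RESULT ==
["at(lab)", "have(k2)", "locked(d_bay_lab)"]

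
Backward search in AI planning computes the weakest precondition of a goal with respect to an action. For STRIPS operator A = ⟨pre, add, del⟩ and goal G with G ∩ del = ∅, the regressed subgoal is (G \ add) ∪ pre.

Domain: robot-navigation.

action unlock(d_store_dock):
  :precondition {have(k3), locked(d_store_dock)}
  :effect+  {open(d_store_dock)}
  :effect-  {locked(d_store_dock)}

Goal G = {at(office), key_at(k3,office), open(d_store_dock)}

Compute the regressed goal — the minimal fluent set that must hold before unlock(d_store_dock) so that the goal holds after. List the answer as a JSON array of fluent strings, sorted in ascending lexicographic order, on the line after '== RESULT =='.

Compute (G \ add) ∪ pre:
  G ∩ del = {}  (empty — regression defined)
  G \ add = {at(office), key_at(k3,office), open(d_store_dock)} \ {open(d_store_dock)} = {at(office), key_at(k3,office)}
  ∪ pre   = {at(office), key_at(k3,office)} ∪ {have(k3), locked(d_store_dock)}
          = {at(office), have(k3), key_at(k3,office), locked(d_store_dock)}

== RESULT ==
["at(office)", "have(k3)", "key_at(k3,office)", "locked(d_store_dock)"]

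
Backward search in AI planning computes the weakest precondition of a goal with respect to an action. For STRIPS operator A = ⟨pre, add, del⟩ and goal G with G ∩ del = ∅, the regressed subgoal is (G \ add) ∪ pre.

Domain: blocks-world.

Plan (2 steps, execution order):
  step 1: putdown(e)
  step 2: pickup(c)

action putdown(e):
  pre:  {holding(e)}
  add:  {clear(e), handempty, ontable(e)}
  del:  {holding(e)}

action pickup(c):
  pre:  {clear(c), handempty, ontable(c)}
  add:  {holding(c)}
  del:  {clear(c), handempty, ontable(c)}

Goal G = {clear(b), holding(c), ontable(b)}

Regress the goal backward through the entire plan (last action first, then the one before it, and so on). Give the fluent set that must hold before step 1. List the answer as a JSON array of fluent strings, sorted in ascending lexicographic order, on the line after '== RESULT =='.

Work backward from the goal:
  through step 2 (pickup(c)): drop {holding(c)}, keep {clear(b), ontable(b)}, require {clear(c), handempty, ontable(c)}
    → {clear(b), clear(c), handempty, ontable(b), ontable(c)}
  through step 1 (putdown(e)): drop {handempty}, keep {clear(b), clear(c), ontable(b), ontable(c)}, require {holding(e)}
    → {clear(b), clear(c), holding(e), ontable(b), ontable(c)}

== RESULT ==
["clear(b)", "clear(c)", "holding(e)", "ontable(b)", "ontable(c)"]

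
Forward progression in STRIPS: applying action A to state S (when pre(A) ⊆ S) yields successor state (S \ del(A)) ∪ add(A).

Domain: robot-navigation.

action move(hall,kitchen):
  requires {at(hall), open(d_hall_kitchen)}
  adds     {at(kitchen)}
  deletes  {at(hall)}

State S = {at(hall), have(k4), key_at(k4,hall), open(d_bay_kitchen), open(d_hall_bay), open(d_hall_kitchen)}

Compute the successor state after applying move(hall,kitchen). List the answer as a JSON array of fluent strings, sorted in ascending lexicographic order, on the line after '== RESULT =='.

Compute (S \ del) ∪ add:
  pre ⊆ S: {at(hall), open(d_hall_kitchen)} ⊆ S  — applicable
  S \ del = {have(k4), key_at(k4,hall), open(d_bay_kitchen), open(d_hall_bay), open(d_hall_kitchen)}
  ∪ add   = {at(kitchen), have(k4), key_at(k4,hall), open(d_bay_kitchen), open(d_hall_bay), open(d_hall_kitchen)}

== RESULT ==
["at(kitchen)", "have(k4)", "key_at(k4,hall)", "open(d_bay_kitchen)", "open(d_hall_bay)", "open(d_hall_kitchen)"]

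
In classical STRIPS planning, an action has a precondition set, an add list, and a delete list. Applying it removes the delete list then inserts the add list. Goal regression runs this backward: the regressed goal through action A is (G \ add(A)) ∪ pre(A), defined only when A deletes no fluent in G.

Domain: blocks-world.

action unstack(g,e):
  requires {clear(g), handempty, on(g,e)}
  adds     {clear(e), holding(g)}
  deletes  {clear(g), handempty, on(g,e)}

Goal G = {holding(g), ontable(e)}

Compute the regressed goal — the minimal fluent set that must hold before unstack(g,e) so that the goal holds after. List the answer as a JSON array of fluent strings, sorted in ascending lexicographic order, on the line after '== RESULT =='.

Compute (G \ add) ∪ pre:
  G ∩ del = {}  (empty — regression defined)
  G \ add = {holding(g), ontable(e)} \ {clear(e), holding(g)} = {ontable(e)}
  ∪ pre   = {ontable(e)} ∪ {clear(g), handempty, on(g,e)}
          = {clear(g), handempty, on(g,e), ontable(e)}

== RESULT ==
["clear(g)", "handempty", "on(g,e)", "ontable(e)"]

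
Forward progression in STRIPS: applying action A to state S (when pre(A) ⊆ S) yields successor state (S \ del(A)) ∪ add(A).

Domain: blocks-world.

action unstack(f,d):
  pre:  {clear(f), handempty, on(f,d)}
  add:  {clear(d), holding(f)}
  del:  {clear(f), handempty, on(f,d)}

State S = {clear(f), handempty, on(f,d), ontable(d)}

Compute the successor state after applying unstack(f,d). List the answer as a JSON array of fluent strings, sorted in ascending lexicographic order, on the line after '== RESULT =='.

Progress:
  pre ⊆ S: {clear(f), handempty, on(f,d)} ⊆ S  — applicable
  S \ del = {ontable(d)}
  ∪ add   = {clear(d), holding(f), ontable(d)}

== RESULT ==
["clear(d)", "holding(f)", "ontable(d)"]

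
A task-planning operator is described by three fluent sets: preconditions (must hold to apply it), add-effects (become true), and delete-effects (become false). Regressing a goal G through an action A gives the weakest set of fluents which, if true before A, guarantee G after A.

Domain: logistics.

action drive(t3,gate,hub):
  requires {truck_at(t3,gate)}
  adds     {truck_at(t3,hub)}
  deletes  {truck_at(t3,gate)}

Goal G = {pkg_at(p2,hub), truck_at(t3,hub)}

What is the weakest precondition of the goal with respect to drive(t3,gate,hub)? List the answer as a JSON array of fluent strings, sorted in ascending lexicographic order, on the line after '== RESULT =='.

Regress:
  G ∩ del = {}  (empty — regression defined)
  G \ add = {pkg_at(p2,hub), truck_at(t3,hub)} \ {truck_at(t3,hub)} = {pkg_at(p2,hub)}
  ∪ pre   = {pkg_at(p2,hub)} ∪ {truck_at(t3,gate)}
          = {pkg_at(p2,hub), truck_at(t3,gate)}

== RESULT ==
["pkg_at(p2,hub)", "truck_at(t3,gate)"]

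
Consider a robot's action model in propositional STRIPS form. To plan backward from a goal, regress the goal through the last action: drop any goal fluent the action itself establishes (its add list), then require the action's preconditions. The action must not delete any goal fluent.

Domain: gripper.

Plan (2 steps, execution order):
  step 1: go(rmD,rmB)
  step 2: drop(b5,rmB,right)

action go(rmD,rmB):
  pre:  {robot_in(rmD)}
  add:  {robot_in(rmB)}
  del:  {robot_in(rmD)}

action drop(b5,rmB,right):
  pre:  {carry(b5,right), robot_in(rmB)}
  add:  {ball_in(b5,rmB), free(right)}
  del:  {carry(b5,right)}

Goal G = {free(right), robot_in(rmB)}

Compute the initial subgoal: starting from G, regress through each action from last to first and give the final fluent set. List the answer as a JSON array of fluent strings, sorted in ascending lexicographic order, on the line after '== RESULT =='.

Regress step by step:
  through step 2 (drop(b5,rmB,right)): drop {free(right)}, keep {robot_in(rmB)}, require {carry(b5,right), robot_in(rmB)}
    → {carry(b5,right), robot_in(rmB)}
  through step 1 (go(rmD,rmB)): drop {robot_in(rmB)}, keep {carry(b5,right)}, require {robot_in(rmD)}
    → {carry(b5,right), robot_in(rmD)}

== RESULT ==
["carry(b5,right)", "robot_in(rmD)"]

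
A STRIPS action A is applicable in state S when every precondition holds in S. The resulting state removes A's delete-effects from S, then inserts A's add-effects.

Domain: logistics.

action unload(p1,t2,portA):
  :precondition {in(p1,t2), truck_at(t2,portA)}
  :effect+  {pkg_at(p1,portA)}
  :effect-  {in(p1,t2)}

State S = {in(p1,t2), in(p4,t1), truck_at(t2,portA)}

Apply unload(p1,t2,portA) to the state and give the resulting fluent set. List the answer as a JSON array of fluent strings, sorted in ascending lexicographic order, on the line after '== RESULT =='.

Progress:
  pre ⊆ S: {in(p1,t2), truck_at(t2,portA)} ⊆ S  — applicable
  S \ del = {in(p4,t1), truck_at(t2,portA)}
  ∪ add   = {in(p4,t1), pkg_at(p1,portA), truck_at(t2,portA)}

== RESULT ==
["in(p4,t1)", "pkg_at(p1,portA)", "truck_at(t2,portA)"]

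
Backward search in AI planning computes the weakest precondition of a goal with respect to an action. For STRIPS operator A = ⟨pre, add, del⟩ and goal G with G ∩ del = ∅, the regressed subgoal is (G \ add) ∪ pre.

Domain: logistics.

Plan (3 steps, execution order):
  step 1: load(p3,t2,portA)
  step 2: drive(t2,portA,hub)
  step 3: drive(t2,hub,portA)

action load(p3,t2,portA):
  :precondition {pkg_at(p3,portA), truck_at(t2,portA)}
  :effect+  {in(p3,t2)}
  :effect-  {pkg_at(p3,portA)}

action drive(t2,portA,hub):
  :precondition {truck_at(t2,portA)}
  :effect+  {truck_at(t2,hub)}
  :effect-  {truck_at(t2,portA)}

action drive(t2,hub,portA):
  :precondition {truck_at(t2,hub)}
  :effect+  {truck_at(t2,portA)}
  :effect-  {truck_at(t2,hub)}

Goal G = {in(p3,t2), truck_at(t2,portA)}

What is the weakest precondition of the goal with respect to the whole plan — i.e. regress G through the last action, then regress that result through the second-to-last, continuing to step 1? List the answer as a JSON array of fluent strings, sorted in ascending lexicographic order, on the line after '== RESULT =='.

Work backward from the goal:
  through step 3 (drive(t2,hub,portA)): drop {truck_at(t2,portA)}, keep {in(p3,t2)}, require {truck_at(t2,hub)}
    → {in(p3,t2), truck_at(t2,hub)}
  through step 2 (drive(t2,portA,hub)): drop {truck_at(t2,hub)}, keep {in(p3,t2)}, require {truck_at(t2,portA)}
    → {in(p3,t2), truck_at(t2,portA)}
  through step 1 (load(p3,t2,portA)): drop {in(p3,t2)}, keep {truck_at(t2,portA)}, require {pkg_at(p3,portA), truck_at(t2,portA)}
    → {pkg_at(p3,portA), truck_at(t2,portA)}

== RESULT ==
["pkg_at(p3,portA)", "truck_at(t2,portA)"]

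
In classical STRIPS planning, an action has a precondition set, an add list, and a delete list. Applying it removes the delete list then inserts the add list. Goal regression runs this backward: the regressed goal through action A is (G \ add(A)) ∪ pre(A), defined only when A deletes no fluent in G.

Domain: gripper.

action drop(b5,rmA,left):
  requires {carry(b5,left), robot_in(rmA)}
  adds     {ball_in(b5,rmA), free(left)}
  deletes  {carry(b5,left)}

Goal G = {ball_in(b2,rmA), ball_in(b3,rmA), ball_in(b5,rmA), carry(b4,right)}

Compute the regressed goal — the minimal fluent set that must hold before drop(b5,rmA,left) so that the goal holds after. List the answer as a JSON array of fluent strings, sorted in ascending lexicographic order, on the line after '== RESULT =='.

Compute (G \ add) ∪ pre:
  G ∩ del = {}  (empty — regression defined)
  G \ add = {ball_in(b2,rmA), ball_in(b3,rmA), ball_in(b5,rmA), carry(b4,right)} \ {ball_in(b5,rmA), free(left)} = {ball_in(b2,rmA), ball_in(b3,rmA), carry(b4,right)}
  ∪ pre   = {ball_in(b2,rmA), ball_in(b3,rmA), carry(b4,right)} ∪ {carry(b5,left), robot_in(rmA)}
          = {ball_in(b2,rmA), ball_in(b3,rmA), carry(b4,right), carry(b5,left), robot_in(rmA)}

== RESULT ==
["ball_in(b2,rmA)", "ball_in(b3,rmA)", "carry(b4,right)", "carry(b5,left)", "robot_in(rmA)"]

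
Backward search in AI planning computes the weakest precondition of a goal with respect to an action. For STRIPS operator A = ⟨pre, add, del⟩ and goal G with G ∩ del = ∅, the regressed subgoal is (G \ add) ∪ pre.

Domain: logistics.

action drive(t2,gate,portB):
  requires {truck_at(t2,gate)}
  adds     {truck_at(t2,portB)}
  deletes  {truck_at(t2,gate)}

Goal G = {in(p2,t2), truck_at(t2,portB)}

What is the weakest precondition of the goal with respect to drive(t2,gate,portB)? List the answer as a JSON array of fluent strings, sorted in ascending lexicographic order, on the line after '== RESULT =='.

Compute (G \ add) ∪ pre:
  G ∩ del = {}  (empty — regression defined)
  G \ add = {in(p2,t2), truck_at(t2,portB)} \ {truck_at(t2,portB)} = {in(p2,t2)}
  ∪ pre   = {in(p2,t2)} ∪ {truck_at(t2,gate)}
          = {in(p2,t2), truck_at(t2,gate)}

== RESULT ==
["in(p2,t2)", "truck_at(t2,gate)"]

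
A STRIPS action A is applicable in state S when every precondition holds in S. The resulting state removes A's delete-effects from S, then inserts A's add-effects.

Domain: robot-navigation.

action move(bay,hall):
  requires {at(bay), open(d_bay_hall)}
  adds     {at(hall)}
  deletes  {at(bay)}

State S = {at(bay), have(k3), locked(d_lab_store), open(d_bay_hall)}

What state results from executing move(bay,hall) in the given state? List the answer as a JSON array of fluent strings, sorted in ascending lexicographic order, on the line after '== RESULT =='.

Progress:
  pre ⊆ S: {at(bay), open(d_bay_hall)} ⊆ S  — applicable
  S \ del = {have(k3), locked(d_lab_store), open(d_bay_hall)}
  ∪ add   = {at(hall), have(k3), locked(d_lab_store), open(d_bay_hall)}

== RESULT ==
["at(hall)", "have(k3)", "locked(d_lab_store)", "open(d_bay_hall)"]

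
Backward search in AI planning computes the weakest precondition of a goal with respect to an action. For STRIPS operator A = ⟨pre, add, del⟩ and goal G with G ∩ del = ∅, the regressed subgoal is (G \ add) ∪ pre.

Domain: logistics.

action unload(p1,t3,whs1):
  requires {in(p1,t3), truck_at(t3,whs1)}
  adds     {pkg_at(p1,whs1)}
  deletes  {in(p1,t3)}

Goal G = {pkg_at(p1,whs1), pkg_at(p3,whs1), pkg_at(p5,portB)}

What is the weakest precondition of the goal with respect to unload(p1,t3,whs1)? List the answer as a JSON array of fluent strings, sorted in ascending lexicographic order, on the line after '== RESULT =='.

Regress:
  G ∩ del = {}  (empty — regression defined)
  G \ add = {pkg_at(p1,whs1), pkg_at(p3,whs1), pkg_at(p5,portB)} \ {pkg_at(p1,whs1)} = {pkg_at(p3,whs1), pkg_at(p5,portB)}
  ∪ pre   = {pkg_at(p3,whs1), pkg_at(p5,portB)} ∪ {in(p1,t3), truck_at(t3,whs1)}
          = {in(p1,t3), pkg_at(p3,whs1), pkg_at(p5,portB), truck_at(t3,whs1)}

== RESULT ==
["in(p1,t3)", "pkg_at(p3,whs1)", "pkg_at(p5,portB)", "truck_at(t3,whs1)"]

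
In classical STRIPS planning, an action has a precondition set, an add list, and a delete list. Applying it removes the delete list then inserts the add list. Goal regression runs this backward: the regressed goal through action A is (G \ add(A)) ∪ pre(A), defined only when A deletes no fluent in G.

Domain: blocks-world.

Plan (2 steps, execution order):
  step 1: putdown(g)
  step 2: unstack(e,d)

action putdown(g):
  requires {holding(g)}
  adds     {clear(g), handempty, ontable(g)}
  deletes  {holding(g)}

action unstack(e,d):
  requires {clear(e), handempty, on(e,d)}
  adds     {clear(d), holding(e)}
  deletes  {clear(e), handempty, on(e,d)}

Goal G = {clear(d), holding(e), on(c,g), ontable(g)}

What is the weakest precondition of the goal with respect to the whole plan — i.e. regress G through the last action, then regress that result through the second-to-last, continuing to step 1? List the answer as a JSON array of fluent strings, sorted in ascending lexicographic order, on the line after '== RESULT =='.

Regress step by step:
  through step 2 (unstack(e,d)): drop {clear(d), holding(e)}, keep {on(c,g), ontable(g)}, require {clear(e), handempty, on(e,d)}
    → {clear(e), handempty, on(c,g), on(e,d), ontable(g)}
  through step 1 (putdown(g)): drop {handempty, ontable(g)}, keep {clear(e), on(c,g), on(e,d)}, require {holding(g)}
    → {clear(e), holding(g), on(c,g), on(e,d)}

== RESULT ==
["clear(e)", "holding(g)", "on(c,g)", "on(e,d)"]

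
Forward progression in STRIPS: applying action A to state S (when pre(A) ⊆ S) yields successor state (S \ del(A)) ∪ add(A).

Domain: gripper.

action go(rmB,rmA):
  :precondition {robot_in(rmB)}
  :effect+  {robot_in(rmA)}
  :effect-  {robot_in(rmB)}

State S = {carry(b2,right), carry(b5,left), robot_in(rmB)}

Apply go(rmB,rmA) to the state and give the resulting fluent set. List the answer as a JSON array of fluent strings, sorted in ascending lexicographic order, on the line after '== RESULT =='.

Progress:
  pre ⊆ S: {robot_in(rmB)} ⊆ S  — applicable
  S \ del = {carry(b2,right), carry(b5,left)}
  ∪ add   = {carry(b2,right), carry(b5,left), robot_in(rmA)}

== RESULT ==
["carry(b2,right)", "carry(b5,left)", "robot_in(rmA)"]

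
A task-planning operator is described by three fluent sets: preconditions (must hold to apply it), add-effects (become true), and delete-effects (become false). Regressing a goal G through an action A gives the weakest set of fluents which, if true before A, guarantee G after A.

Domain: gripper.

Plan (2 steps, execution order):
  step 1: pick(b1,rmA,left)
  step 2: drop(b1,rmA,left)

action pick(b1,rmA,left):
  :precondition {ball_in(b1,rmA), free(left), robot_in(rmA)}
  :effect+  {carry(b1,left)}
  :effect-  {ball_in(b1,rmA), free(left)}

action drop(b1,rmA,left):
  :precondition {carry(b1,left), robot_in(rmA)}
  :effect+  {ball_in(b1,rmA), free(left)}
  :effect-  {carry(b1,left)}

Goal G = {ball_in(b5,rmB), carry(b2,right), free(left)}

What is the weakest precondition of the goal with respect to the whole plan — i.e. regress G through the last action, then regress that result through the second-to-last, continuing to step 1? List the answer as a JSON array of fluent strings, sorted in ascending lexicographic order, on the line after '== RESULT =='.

Work backward from the goal:
  through step 2 (drop(b1,rmA,left)): drop {free(left)}, keep {ball_in(b5,rmB), carry(b2,right)}, require {carry(b1,left), robot_in(rmA)}
    → {ball_in(b5,rmB), carry(b1,left), carry(b2,right), robot_in(rmA)}
  through step 1 (pick(b1,rmA,left)): drop {carry(b1,left)}, keep {ball_in(b5,rmB), carry(b2,right), robot_in(rmA)}, require {ball_in(b1,rmA), free(left), robot_in(rmA)}
    → {ball_in(b1,rmA), ball_in(b5,rmB), carry(b2,right), free(left), robot_in(rmA)}

== RESULT ==
["ball_in(b1,rmA)", "ball_in(b5,rmB)", "carry(b2,right)", "free(left)", "robot_in(rmA)"]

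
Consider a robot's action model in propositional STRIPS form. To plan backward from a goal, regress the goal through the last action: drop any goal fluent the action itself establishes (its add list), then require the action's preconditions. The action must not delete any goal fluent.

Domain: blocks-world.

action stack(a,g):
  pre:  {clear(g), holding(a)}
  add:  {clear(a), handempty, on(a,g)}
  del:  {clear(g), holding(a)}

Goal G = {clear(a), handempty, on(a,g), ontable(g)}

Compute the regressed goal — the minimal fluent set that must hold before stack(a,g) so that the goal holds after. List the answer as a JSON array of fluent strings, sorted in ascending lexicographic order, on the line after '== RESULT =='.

Regress:
  G ∩ del = {}  (empty — regression defined)
  G \ add = {clear(a), handempty, on(a,g), ontable(g)} \ {clear(a), handempty, on(a,g)} = {ontable(g)}
  ∪ pre   = {ontable(g)} ∪ {clear(g), holding(a)}
          = {clear(g), holding(a), ontable(g)}

== RESULT ==
["clear(g)", "holding(a)", "ontable(g)"]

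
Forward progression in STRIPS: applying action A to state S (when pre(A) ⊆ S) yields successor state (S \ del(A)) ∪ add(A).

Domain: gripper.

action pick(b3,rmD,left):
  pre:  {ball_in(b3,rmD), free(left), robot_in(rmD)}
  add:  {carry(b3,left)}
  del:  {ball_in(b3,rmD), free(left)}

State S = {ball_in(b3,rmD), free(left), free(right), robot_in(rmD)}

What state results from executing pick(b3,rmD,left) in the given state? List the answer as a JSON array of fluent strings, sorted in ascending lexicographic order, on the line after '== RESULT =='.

Progress:
  pre ⊆ S: {ball_in(b3,rmD), free(left), robot_in(rmD)} ⊆ S  — applicable
  S \ del = {free(right), robot_in(rmD)}
  ∪ add   = {carry(b3,left), free(right), robot_in(rmD)}

== RESULT ==
["carry(b3,left)", "free(right)", "robot_in(rmD)"]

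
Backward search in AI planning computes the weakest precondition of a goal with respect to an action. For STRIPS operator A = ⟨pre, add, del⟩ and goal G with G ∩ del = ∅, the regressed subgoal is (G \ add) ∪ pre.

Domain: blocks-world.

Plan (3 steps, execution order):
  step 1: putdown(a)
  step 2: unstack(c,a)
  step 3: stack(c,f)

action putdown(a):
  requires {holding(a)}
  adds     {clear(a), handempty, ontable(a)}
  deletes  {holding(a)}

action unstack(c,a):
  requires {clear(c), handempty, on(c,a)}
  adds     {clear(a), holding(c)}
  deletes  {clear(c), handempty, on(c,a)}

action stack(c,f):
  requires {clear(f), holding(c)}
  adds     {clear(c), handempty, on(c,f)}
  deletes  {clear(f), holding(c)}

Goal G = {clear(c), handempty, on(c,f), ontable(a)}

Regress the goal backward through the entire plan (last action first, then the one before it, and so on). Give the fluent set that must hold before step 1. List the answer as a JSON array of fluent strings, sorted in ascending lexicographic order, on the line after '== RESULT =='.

Regress step by step:
  through step 3 (stack(c,f)): drop {clear(c), handempty, on(c,f)}, keep {ontable(a)}, require {clear(f), holding(c)}
    → {clear(f), holding(c), ontable(a)}
  through step 2 (unstack(c,a)): drop {holding(c)}, keep {clear(f), ontable(a)}, require {clear(c), handempty, on(c,a)}
    → {clear(c), clear(f), handempty, on(c,a), ontable(a)}
  through step 1 (putdown(a)): drop {handempty, ontable(a)}, keep {clear(c), clear(f), on(c,a)}, require {holding(a)}
    → {clear(c), clear(f), holding(a), on(c,a)}

== RESULT ==
["clear(c)", "clear(f)", "holding(a)", "on(c,a)"]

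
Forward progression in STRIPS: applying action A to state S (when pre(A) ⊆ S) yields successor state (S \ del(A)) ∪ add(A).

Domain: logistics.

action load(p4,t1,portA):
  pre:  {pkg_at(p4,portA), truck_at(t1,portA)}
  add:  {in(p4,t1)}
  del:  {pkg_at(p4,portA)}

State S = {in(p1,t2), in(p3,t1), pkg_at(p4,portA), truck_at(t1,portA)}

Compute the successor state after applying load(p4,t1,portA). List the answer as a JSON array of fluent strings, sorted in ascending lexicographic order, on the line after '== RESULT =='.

Compute (S \ del) ∪ add:
  pre ⊆ S: {pkg_at(p4,portA), truck_at(t1,portA)} ⊆ S  — applicable
  S \ del = {in(p1,t2), in(p3,t1), truck_at(t1,portA)}
  ∪ add   = {in(p1,t2), in(p3,t1), in(p4,t1), truck_at(t1,portA)}

== RESULT ==
["in(p1,t2)", "in(p3,t1)", "in(p4,t1)", "truck_at(t1,portA)"]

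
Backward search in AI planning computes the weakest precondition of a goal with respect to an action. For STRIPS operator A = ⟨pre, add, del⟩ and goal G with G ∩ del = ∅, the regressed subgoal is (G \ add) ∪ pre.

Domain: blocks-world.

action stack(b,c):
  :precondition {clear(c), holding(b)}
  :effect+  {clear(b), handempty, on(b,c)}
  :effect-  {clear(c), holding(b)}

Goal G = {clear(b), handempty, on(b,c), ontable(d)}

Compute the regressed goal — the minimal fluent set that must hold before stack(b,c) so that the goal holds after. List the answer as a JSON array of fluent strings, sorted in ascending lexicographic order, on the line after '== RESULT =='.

Compute (G \ add) ∪ pre:
  G ∩ del = {}  (empty — regression defined)
  G \ add = {clear(b), handempty, on(b,c), ontable(d)} \ {clear(b), handempty, on(b,c)} = {ontable(d)}
  ∪ pre   = {ontable(d)} ∪ {clear(c), holding(b)}
          = {clear(c), holding(b), ontable(d)}

== RESULT ==
["clear(c)", "holding(b)", "ontable(d)"]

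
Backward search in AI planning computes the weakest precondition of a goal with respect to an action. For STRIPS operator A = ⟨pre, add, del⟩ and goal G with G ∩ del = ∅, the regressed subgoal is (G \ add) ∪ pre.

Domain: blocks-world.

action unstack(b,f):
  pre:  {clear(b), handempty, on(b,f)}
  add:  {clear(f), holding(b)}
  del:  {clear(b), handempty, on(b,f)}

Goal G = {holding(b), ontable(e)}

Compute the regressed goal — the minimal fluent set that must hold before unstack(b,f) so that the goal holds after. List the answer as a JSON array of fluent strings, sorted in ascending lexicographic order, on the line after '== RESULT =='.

Regress:
  G ∩ del = {}  (empty — regression defined)
  G \ add = {holding(b), ontable(e)} \ {clear(f), holding(b)} = {ontable(e)}
  ∪ pre   = {ontable(e)} ∪ {clear(b), handempty, on(b,f)}
          = {clear(b), handempty, on(b,f), ontable(e)}

== RESULT ==
["clear(b)", "handempty", "on(b,f)", "ontable(e)"]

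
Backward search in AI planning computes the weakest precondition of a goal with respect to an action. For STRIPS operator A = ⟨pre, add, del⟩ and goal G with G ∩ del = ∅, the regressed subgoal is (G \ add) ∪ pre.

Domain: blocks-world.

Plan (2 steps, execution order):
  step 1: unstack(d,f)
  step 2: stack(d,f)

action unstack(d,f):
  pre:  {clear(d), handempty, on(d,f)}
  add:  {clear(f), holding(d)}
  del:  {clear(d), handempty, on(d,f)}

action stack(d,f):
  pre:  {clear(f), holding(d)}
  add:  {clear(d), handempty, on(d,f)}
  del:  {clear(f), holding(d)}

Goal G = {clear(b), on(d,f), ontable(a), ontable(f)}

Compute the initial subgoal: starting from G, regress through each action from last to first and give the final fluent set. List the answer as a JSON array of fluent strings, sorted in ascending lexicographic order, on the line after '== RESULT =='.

Regress step by step:
  through step 2 (stack(d,f)): drop {on(d,f)}, keep {clear(b), ontable(a), ontable(f)}, require {clear(f), holding(d)}
    → {clear(b), clear(f), holding(d), ontable(a), ontable(f)}
  through step 1 (unstack(d,f)): drop {clear(f), holding(d)}, keep {clear(b), ontable(a), ontable(f)}, require {clear(d), handempty, on(d,f)}
    → {clear(b), clear(d), handempty, on(d,f), ontable(a), ontable(f)}

== RESULT ==
["clear(b)", "clear(d)", "handempty", "on(d,f)", "ontable(a)", "ontable(f)"]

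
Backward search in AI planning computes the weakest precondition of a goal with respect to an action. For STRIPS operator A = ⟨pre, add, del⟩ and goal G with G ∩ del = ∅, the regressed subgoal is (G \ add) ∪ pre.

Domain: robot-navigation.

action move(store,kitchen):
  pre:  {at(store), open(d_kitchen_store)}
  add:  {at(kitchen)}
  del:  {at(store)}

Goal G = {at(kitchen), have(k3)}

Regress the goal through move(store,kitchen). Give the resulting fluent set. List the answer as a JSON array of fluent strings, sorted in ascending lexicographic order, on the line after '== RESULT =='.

Regress:
  G ∩ del = {}  (empty — regression defined)
  G \ add = {at(kitchen), have(k3)} \ {at(kitchen)} = {have(k3)}
  ∪ pre   = {have(k3)} ∪ {at(store), open(d_kitchen_store)}
          = {at(store), have(k3), open(d_kitchen_store)}

== RESULT ==
["at(store)", "have(k3)", "open(d_kitchen_store)"]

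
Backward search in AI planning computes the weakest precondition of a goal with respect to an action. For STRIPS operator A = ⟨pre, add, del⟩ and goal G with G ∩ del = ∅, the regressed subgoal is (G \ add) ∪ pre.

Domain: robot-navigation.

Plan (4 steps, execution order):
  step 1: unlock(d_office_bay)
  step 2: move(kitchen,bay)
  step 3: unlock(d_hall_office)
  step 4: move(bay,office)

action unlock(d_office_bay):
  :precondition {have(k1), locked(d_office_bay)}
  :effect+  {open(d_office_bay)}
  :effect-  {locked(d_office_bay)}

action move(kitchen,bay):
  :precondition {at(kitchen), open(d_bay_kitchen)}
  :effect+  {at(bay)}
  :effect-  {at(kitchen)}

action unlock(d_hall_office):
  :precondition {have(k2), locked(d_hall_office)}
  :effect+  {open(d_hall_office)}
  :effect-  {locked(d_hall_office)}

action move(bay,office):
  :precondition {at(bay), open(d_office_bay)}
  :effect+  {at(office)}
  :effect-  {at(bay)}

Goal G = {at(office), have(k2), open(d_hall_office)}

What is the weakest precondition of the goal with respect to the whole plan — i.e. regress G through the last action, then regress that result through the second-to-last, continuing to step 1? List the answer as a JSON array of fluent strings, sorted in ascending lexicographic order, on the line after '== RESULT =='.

Regress step by step:
  through step 4 (move(bay,office)): drop {at(office)}, keep {have(k2), open(d_hall_office)}, require {at(bay), open(d_office_bay)}
    → {at(bay), have(k2), open(d_hall_office), open(d_office_bay)}
  through step 3 (unlock(d_hall_office)): drop {open(d_hall_office)}, keep {at(bay), have(k2), open(d_office_bay)}, require {have(k2), locked(d_hall_office)}
    → {at(bay), have(k2), locked(d_hall_office), open(d_office_bay)}
  through step 2 (move(kitchen,bay)): drop {at(bay)}, keep {have(k2), locked(d_hall_office), open(d_office_bay)}, require {at(kitchen), open(d_bay_kitchen)}
    → {at(kitchen), have(k2), locked(d_hall_office), open(d_bay_kitchen), open(d_office_bay)}
  through step 1 (unlock(d_office_bay)): drop {open(d_office_bay)}, keep {at(kitchen), have(k2), locked(d_hall_office), open(d_bay_kitchen)}, require {have(k1), locked(d_office_bay)}
    → {at(kitchen), have(k1), have(k2), locked(d_hall_office), locked(d_office_bay), open(d_bay_kitchen)}

== RESULT ==
["at(kitchen)", "have(k1)", "have(k2)", "locked(d_hall_office)", "locked(d_office_bay)", "open(d_bay_kitchen)"]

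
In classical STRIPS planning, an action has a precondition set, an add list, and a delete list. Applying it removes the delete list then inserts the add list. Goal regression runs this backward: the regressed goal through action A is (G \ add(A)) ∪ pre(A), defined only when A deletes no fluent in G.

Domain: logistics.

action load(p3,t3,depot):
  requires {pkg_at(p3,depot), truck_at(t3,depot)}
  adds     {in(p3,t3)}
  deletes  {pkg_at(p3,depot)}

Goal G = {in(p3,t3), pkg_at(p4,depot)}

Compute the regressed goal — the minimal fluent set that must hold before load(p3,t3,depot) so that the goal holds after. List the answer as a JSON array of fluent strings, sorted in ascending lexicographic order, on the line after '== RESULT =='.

Regress:
  G ∩ del = {}  (empty — regression defined)
  G \ add = {in(p3,t3), pkg_at(p4,depot)} \ {in(p3,t3)} = {pkg_at(p4,depot)}
  ∪ pre   = {pkg_at(p4,depot)} ∪ {pkg_at(p3,depot), truck_at(t3,depot)}
          = {pkg_at(p3,depot), pkg_at(p4,depot), truck_at(t3,depot)}

== RESULT ==
["pkg_at(p3,depot)", "pkg_at(p4,depot)", "truck_at(t3,depot)"]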